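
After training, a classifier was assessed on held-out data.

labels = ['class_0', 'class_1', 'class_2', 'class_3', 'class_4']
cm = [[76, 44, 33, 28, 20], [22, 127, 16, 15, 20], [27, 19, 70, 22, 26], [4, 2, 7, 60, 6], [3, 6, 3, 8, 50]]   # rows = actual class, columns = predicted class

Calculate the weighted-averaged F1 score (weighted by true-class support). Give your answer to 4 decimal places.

Per-class F1 score (2·TP/(2·TP+FP+FN)):
  class_0: TP=76, FP=22+27+4+3=56, FN=44+33+28+20=125 → 152/333 = 0.45646
  class_1: TP=127, FP=44+19+2+6=71, FN=22+16+15+20=73 → 254/398 = 0.63819
  class_2: TP=70, FP=33+16+7+3=59, FN=27+19+22+26=94 → 140/293 = 0.47782
  class_3: TP=60, FP=28+15+22+8=73, FN=4+2+7+6=19 → 120/212 = 0.56604
  class_4: TP=50, FP=20+20+26+6=72, FN=3+6+3+8=20 → 100/192 = 0.52083
Weighted-F1 score = Σ (supportᵢ/N)·F1 scoreᵢ with N=714: (201/714)·0.45646 + (200/714)·0.63819 + (164/714)·0.47782 + (79/714)·0.56604 + (70/714)·0.52083 = 0.5307

0.5307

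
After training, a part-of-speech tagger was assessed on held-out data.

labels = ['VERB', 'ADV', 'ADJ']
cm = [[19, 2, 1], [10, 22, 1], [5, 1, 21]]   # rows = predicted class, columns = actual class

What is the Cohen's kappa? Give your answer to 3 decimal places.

Observed agreement pₒ = trace/N = 62/82 = 0.7561
Expected agreement pₑ = Σ (rowᵢ·colᵢ)/N² = (34·22 + 25·33 + 23·27)/82² = 0.3263
κ = (pₒ − pₑ)/(1 − pₑ) = (0.7561 − 0.3263)/(1 − 0.3263) = 0.638

0.638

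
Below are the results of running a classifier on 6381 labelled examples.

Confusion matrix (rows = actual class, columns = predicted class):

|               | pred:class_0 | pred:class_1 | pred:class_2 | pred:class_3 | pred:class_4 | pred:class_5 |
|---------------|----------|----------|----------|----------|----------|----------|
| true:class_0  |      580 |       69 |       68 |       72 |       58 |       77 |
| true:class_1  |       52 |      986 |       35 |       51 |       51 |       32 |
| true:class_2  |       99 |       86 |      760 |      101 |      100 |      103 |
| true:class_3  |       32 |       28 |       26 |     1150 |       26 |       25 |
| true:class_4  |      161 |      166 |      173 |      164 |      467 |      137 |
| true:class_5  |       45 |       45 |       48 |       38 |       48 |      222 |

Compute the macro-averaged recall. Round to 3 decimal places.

Per-class recall (TP/(TP+FN)):
  class_0: TP=580, FN=69+68+72+58+77=344 → 580/924 = 0.6277
  class_1: TP=986, FN=52+35+51+51+32=221 → 986/1207 = 0.8169
  class_2: TP=760, FN=99+86+101+100+103=489 → 760/1249 = 0.6085
  class_3: TP=1150, FN=32+28+26+26+25=137 → 1150/1287 = 0.8936
  class_4: TP=467, FN=161+166+173+164+137=801 → 467/1268 = 0.3683
  class_5: TP=222, FN=45+45+48+38+48=224 → 222/446 = 0.4978
Macro-recall = mean = (0.6277 + 0.8169 + 0.6085 + 0.8936 + 0.3683 + 0.4978) / 6 = 0.635

0.635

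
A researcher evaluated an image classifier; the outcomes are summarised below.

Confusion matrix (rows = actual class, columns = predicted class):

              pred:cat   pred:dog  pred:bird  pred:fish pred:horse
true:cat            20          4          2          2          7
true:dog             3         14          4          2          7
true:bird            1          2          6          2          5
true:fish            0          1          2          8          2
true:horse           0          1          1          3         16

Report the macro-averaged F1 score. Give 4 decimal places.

0.5377

Per-class F1 score (2·TP/(2·TP+FP+FN)):
  cat: TP=20, FP=3+1+0+0=4, FN=4+2+2+7=15 → 40/59 = 0.67797
  dog: TP=14, FP=4+2+1+1=8, FN=3+4+2+7=16 → 28/52 = 0.53846
  bird: TP=6, FP=2+4+2+1=9, FN=1+2+2+5=10 → 12/31 = 0.38710
  fish: TP=8, FP=2+2+2+3=9, FN=0+1+2+2=5 → 16/30 = 0.53333
  horse: TP=16, FP=7+7+5+2=21, FN=0+1+1+3=5 → 32/58 = 0.55172
Macro-F1 score = mean = (0.67797 + 0.53846 + 0.38710 + 0.53333 + 0.55172) / 5 = 0.5377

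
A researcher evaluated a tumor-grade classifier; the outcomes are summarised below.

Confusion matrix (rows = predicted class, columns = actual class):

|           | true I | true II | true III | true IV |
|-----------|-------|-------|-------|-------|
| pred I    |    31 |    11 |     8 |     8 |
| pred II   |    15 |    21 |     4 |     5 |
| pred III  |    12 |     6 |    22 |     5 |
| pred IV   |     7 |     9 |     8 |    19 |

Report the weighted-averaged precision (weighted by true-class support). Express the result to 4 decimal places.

0.4898

Per-class precision (TP/(TP+FP)):
  I: TP=31, FP=11+8+8=27 → 31/58 = 0.53448
  II: TP=21, FP=15+4+5=24 → 21/45 = 0.46667
  III: TP=22, FP=12+6+5=23 → 22/45 = 0.48889
  IV: TP=19, FP=7+9+8=24 → 19/43 = 0.44186
Weighted-precision = Σ (supportᵢ/N)·precisionᵢ with N=191: (65/191)·0.53448 + (47/191)·0.46667 + (42/191)·0.48889 + (37/191)·0.44186 = 0.4898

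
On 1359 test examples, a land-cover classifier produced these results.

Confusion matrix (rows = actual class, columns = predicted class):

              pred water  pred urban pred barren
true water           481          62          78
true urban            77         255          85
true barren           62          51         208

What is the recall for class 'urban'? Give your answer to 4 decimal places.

0.6115

Take TP from the diagonal, FP from the rest of the 'urban' prediction marginal, FN from the rest of the 'urban' actual marginal.
recall = TP/(TP+FN).
urban: TP=255, FN=77+85=162 → 255/417 = 0.61151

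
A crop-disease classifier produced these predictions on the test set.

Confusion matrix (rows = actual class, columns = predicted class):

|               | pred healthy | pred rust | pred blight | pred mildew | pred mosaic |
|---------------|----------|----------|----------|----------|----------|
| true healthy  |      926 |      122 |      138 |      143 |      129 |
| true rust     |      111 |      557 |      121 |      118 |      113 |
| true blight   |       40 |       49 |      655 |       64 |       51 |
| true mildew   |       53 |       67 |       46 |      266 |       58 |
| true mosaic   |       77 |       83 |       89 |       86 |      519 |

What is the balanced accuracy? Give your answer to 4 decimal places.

Balanced accuracy = mean of per-class recall.
  healthy: recall = 926/1458 = 0.63512
  rust: recall = 557/1020 = 0.54608
  blight: recall = 655/859 = 0.76251
  mildew: recall = 266/490 = 0.54286
  mosaic: recall = 519/854 = 0.60773
Mean = (0.63512 + 0.54608 + 0.76251 + 0.54286 + 0.60773) / 5 = 0.6189

0.6189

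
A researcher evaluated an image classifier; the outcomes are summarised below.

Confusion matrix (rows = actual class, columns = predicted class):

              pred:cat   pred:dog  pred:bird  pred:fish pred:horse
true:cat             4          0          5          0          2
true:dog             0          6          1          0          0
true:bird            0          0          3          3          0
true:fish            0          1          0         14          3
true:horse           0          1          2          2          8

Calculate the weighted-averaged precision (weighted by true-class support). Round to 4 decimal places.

0.7118

Per-class precision (TP/(TP+FP)):
  cat: TP=4, FP=0+0+0+0=0 → 4/4 = 1.00000
  dog: TP=6, FP=0+0+1+1=2 → 6/8 = 0.75000
  bird: TP=3, FP=5+1+0+2=8 → 3/11 = 0.27273
  fish: TP=14, FP=0+0+3+2=5 → 14/19 = 0.73684
  horse: TP=8, FP=2+0+0+3=5 → 8/13 = 0.61538
Weighted-precision = Σ (supportᵢ/N)·precisionᵢ with N=55: (11/55)·1.00000 + (7/55)·0.75000 + (6/55)·0.27273 + (18/55)·0.73684 + (13/55)·0.61538 = 0.7118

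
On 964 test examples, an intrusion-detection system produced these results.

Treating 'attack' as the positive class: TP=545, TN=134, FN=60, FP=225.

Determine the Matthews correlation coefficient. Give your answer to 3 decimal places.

0.330

MCC = (TP·TN − FP·FN) / √((TP+FP)(TP+FN)(TN+FP)(TN+FN))
Numerator = 545·134 − 225·60 = 59530
Denominator = √(770·605·359·194) = √32444589100 = 180123.8160
MCC = 59530 / 180123.8160 = 0.330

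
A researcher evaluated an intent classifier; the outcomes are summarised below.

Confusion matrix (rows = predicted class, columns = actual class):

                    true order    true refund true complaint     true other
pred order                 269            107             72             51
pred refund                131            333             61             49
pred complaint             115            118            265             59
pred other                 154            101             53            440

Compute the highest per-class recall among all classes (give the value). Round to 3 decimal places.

0.735

Per-class recall (TP/(TP+FN)):
  order: TP=269, FN=131+115+154=400 → 269/669 = 0.4021
  refund: TP=333, FN=107+118+101=326 → 333/659 = 0.5053
  complaint: TP=265, FN=72+61+53=186 → 265/451 = 0.5876
  other: TP=440, FN=51+49+59=159 → 440/599 = 0.7346
Highest is class 'other' with recall = 0.735.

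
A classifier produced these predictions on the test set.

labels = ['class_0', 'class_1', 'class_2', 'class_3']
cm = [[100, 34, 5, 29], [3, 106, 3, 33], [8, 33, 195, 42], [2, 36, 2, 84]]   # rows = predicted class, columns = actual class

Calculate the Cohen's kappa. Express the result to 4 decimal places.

Observed agreement pₒ = trace/N = 485/715 = 0.67832
Expected agreement pₑ = Σ (rowᵢ·colᵢ)/N² = (113·168 + 209·145 + 205·278 + 188·124)/715² = 0.25349
κ = (pₒ − pₑ)/(1 − pₑ) = (0.67832 − 0.25349)/(1 − 0.25349) = 0.5691

0.5691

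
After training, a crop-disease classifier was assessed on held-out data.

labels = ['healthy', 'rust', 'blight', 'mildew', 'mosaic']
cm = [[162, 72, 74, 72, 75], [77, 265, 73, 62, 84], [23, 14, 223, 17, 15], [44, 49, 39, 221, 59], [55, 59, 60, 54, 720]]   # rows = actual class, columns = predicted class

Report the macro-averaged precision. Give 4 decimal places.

0.5552

Per-class precision (TP/(TP+FP)):
  healthy: TP=162, FP=77+23+44+55=199 → 162/361 = 0.44875
  rust: TP=265, FP=72+14+49+59=194 → 265/459 = 0.57734
  blight: TP=223, FP=74+73+39+60=246 → 223/469 = 0.47548
  mildew: TP=221, FP=72+62+17+54=205 → 221/426 = 0.51878
  mosaic: TP=720, FP=75+84+15+59=233 → 720/953 = 0.75551
Macro-precision = mean = (0.44875 + 0.57734 + 0.47548 + 0.51878 + 0.75551) / 5 = 0.5552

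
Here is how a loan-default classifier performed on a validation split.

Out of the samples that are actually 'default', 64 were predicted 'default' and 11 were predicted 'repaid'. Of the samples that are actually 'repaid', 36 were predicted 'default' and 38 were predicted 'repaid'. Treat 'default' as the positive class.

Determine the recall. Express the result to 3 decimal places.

0.853

Recall = TP/(TP+FN) = 64/(64+11) = 64/75 = 0.853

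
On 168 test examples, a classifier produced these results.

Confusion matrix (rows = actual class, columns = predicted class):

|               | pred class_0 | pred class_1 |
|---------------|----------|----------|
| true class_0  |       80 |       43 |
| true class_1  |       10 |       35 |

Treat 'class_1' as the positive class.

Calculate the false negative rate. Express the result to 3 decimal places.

0.222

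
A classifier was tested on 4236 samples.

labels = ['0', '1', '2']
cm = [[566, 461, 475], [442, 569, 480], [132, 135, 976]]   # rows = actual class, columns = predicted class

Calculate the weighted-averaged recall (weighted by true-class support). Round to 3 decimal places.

0.498

Per-class recall (TP/(TP+FN)):
  0: TP=566, FN=461+475=936 → 566/1502 = 0.3768
  1: TP=569, FN=442+480=922 → 569/1491 = 0.3816
  2: TP=976, FN=132+135=267 → 976/1243 = 0.7852
Weighted-recall = Σ (supportᵢ/N)·recallᵢ with N=4236: (1502/4236)·0.3768 + (1491/4236)·0.3816 + (1243/4236)·0.7852 = 0.498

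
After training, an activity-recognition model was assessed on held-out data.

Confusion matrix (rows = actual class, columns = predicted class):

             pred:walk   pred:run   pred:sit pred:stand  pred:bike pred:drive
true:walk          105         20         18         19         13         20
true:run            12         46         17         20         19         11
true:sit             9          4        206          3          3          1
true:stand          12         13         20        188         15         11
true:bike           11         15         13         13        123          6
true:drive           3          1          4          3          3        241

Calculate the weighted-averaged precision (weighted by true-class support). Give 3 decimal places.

0.722

Per-class precision (TP/(TP+FP)):
  walk: TP=105, FP=12+9+12+11+3=47 → 105/152 = 0.6908
  run: TP=46, FP=20+4+13+15+1=53 → 46/99 = 0.4646
  sit: TP=206, FP=18+17+20+13+4=72 → 206/278 = 0.7410
  stand: TP=188, FP=19+20+3+13+3=58 → 188/246 = 0.7642
  bike: TP=123, FP=13+19+3+15+3=53 → 123/176 = 0.6989
  drive: TP=241, FP=20+11+1+11+6=49 → 241/290 = 0.8310
Weighted-precision = Σ (supportᵢ/N)·precisionᵢ with N=1241: (195/1241)·0.6908 + (125/1241)·0.4646 + (226/1241)·0.7410 + (259/1241)·0.7642 + (181/1241)·0.6989 + (255/1241)·0.8310 = 0.722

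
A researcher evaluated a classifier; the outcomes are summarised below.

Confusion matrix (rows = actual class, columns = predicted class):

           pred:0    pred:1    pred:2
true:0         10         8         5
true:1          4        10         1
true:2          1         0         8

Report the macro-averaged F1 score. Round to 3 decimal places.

0.609

Per-class F1 score (2·TP/(2·TP+FP+FN)):
  0: TP=10, FP=4+1=5, FN=8+5=13 → 20/38 = 0.5263
  1: TP=10, FP=8+0=8, FN=4+1=5 → 20/33 = 0.6061
  2: TP=8, FP=5+1=6, FN=1+0=1 → 16/23 = 0.6957
Macro-F1 score = mean = (0.5263 + 0.6061 + 0.6957) / 3 = 0.609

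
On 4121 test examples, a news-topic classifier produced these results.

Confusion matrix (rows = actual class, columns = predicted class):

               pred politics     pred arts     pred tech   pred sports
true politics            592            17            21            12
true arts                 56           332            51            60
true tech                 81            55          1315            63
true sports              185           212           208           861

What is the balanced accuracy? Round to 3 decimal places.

0.761

Balanced accuracy = mean of per-class recall.
  politics: recall = 592/642 = 0.9221
  arts: recall = 332/499 = 0.6653
  tech: recall = 1315/1514 = 0.8686
  sports: recall = 861/1466 = 0.5873
Mean = (0.9221 + 0.6653 + 0.8686 + 0.5873) / 4 = 0.761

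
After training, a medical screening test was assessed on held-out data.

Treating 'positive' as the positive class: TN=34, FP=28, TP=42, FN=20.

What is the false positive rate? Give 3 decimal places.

FPR = FP/(FP+TN) = 28/(28+34) = 0.452

0.452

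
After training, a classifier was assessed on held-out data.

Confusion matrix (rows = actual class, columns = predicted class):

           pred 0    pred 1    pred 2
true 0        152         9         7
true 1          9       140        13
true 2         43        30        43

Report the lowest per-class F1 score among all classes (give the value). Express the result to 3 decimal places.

0.480

Per-class F1 score (2·TP/(2·TP+FP+FN)):
  0: TP=152, FP=9+43=52, FN=9+7=16 → 304/372 = 0.8172
  1: TP=140, FP=9+30=39, FN=9+13=22 → 280/341 = 0.8211
  2: TP=43, FP=7+13=20, FN=43+30=73 → 86/179 = 0.4804
Lowest is class '2' with F1 score = 0.480.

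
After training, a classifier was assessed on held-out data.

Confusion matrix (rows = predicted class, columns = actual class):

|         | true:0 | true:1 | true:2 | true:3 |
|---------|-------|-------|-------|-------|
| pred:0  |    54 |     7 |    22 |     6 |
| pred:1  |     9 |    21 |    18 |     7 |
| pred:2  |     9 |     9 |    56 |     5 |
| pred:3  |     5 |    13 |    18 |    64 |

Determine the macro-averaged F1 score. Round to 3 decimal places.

0.584

Per-class F1 score (2·TP/(2·TP+FP+FN)):
  0: TP=54, FP=7+22+6=35, FN=9+9+5=23 → 108/166 = 0.6506
  1: TP=21, FP=9+18+7=34, FN=7+9+13=29 → 42/105 = 0.4000
  2: TP=56, FP=9+9+5=23, FN=22+18+18=58 → 112/193 = 0.5803
  3: TP=64, FP=5+13+18=36, FN=6+7+5=18 → 128/182 = 0.7033
Macro-F1 score = mean = (0.6506 + 0.4000 + 0.5803 + 0.7033) / 4 = 0.584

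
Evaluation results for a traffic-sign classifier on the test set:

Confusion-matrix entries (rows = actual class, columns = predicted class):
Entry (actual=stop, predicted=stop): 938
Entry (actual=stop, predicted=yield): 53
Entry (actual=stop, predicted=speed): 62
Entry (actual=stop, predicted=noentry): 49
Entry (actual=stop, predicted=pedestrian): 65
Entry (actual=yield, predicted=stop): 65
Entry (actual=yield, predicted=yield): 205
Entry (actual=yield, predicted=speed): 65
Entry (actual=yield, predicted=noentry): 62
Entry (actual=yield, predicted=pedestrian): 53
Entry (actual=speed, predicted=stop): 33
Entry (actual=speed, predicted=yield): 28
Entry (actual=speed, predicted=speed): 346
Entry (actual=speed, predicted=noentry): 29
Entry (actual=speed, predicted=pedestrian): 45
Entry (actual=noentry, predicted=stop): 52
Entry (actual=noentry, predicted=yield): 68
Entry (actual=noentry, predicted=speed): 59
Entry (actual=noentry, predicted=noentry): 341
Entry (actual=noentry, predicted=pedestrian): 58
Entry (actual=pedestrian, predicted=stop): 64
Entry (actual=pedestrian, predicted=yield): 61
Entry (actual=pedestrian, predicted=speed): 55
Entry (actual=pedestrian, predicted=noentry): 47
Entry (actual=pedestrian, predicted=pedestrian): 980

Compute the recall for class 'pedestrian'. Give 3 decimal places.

recall = TP/(TP+FN).
pedestrian: TP=980, FN=64+61+55+47=227 → 980/1207 = 0.8119

0.812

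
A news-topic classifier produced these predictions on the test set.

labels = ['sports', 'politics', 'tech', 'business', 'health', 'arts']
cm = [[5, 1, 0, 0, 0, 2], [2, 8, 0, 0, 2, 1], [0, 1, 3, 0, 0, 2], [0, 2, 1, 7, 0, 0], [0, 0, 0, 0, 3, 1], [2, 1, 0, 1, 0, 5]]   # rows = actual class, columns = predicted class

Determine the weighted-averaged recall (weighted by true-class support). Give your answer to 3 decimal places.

Per-class recall (TP/(TP+FN)):
  sports: TP=5, FN=1+0+0+0+2=3 → 5/8 = 0.6250
  politics: TP=8, FN=2+0+0+2+1=5 → 8/13 = 0.6154
  tech: TP=3, FN=0+1+0+0+2=3 → 3/6 = 0.5000
  business: TP=7, FN=0+2+1+0+0=3 → 7/10 = 0.7000
  health: TP=3, FN=0+0+0+0+1=1 → 3/4 = 0.7500
  arts: TP=5, FN=2+1+0+1+0=4 → 5/9 = 0.5556
Weighted-recall = Σ (supportᵢ/N)·recallᵢ with N=50: (8/50)·0.6250 + (13/50)·0.6154 + (6/50)·0.5000 + (10/50)·0.7000 + (4/50)·0.7500 + (9/50)·0.5556 = 0.620

0.620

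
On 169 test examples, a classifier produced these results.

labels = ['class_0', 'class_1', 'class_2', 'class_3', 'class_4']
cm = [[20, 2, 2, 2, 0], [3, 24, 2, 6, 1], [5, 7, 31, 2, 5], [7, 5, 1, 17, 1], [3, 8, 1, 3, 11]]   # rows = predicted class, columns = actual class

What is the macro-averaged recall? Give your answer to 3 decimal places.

0.613

Per-class recall (TP/(TP+FN)):
  class_0: TP=20, FN=3+5+7+3=18 → 20/38 = 0.5263
  class_1: TP=24, FN=2+7+5+8=22 → 24/46 = 0.5217
  class_2: TP=31, FN=2+2+1+1=6 → 31/37 = 0.8378
  class_3: TP=17, FN=2+6+2+3=13 → 17/30 = 0.5667
  class_4: TP=11, FN=0+1+5+1=7 → 11/18 = 0.6111
Macro-recall = mean = (0.5263 + 0.5217 + 0.8378 + 0.5667 + 0.6111) / 5 = 0.613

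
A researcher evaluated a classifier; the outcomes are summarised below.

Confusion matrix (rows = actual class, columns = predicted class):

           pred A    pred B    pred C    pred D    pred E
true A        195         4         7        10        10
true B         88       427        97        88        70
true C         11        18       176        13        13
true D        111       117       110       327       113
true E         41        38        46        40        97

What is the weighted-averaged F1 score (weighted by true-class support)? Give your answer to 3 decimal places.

0.541

Per-class F1 score (2·TP/(2·TP+FP+FN)):
  A: TP=195, FP=88+11+111+41=251, FN=4+7+10+10=31 → 390/672 = 0.5804
  B: TP=427, FP=4+18+117+38=177, FN=88+97+88+70=343 → 854/1374 = 0.6215
  C: TP=176, FP=7+97+110+46=260, FN=11+18+13+13=55 → 352/667 = 0.5277
  D: TP=327, FP=10+88+13+40=151, FN=111+117+110+113=451 → 654/1256 = 0.5207
  E: TP=97, FP=10+70+13+113=206, FN=41+38+46+40=165 → 194/565 = 0.3434
Weighted-F1 score = Σ (supportᵢ/N)·F1 scoreᵢ with N=2267: (226/2267)·0.5804 + (770/2267)·0.6215 + (231/2267)·0.5277 + (778/2267)·0.5207 + (262/2267)·0.3434 = 0.541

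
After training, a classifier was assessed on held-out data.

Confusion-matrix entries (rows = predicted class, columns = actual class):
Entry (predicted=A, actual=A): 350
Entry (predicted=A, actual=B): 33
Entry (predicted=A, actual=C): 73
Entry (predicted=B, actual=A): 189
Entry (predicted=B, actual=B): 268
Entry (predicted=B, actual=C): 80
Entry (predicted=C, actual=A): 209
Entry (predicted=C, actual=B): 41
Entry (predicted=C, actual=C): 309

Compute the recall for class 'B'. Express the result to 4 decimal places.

0.7836

recall = TP/(TP+FN).
B: TP=268, FN=33+41=74 → 268/342 = 0.78363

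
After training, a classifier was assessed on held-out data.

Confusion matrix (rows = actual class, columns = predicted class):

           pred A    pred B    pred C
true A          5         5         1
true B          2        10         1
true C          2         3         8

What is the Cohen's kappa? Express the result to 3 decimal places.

Observed agreement pₒ = trace/N = 23/37 = 0.6216
Expected agreement pₑ = Σ (rowᵢ·colᵢ)/N² = (11·9 + 13·18 + 13·10)/37² = 0.3382
κ = (pₒ − pₑ)/(1 − pₑ) = (0.6216 − 0.3382)/(1 − 0.3382) = 0.428

0.428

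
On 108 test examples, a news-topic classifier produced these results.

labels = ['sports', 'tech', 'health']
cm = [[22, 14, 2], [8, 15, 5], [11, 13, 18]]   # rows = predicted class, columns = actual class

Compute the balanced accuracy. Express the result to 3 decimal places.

0.538

Balanced accuracy = mean of per-class recall.
  sports: recall = 22/41 = 0.5366
  tech: recall = 15/42 = 0.3571
  health: recall = 18/25 = 0.7200
Mean = (0.5366 + 0.3571 + 0.7200) / 3 = 0.538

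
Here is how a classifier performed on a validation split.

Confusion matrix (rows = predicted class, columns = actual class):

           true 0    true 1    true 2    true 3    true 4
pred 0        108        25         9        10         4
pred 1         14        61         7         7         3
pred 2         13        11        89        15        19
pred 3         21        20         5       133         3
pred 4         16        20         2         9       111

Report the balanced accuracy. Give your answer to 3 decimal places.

Balanced accuracy = mean of per-class recall.
  0: recall = 108/172 = 0.6279
  1: recall = 61/137 = 0.4453
  2: recall = 89/112 = 0.7946
  3: recall = 133/174 = 0.7644
  4: recall = 111/140 = 0.7929
Mean = (0.6279 + 0.4453 + 0.7946 + 0.7644 + 0.7929) / 5 = 0.685

0.685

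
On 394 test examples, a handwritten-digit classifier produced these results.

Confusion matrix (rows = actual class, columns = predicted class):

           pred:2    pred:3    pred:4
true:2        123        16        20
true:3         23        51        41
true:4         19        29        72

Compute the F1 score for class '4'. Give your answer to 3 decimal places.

0.569

Treat '4' as positive and all other classes as negative.
F1 score = 2·TP/(2·TP+FP+FN).
4: TP=72, FP=20+41=61, FN=19+29=48 → 144/253 = 0.5692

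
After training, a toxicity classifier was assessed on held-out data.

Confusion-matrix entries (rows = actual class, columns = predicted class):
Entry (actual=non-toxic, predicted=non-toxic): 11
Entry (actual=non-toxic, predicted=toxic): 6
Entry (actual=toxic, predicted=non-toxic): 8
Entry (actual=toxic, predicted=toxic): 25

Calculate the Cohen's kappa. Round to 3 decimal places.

Observed agreement pₒ = trace/N = 36/50 = 0.7200
Expected agreement pₑ = Σ (rowᵢ·colᵢ)/N² = (17·19 + 33·31)/50² = 0.5384
κ = (pₒ − pₑ)/(1 − pₑ) = (0.7200 − 0.5384)/(1 − 0.5384) = 0.393

0.393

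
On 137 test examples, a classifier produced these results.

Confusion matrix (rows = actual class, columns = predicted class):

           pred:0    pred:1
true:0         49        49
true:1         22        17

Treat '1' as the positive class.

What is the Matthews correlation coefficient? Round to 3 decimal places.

MCC = (TP·TN − FP·FN) / √((TP+FP)(TP+FN)(TN+FP)(TN+FN))
Numerator = 17·49 − 49·22 = -245
Denominator = √(66·39·98·71) = √17909892 = 4232.0080
MCC = -245 / 4232.0080 = -0.058

-0.058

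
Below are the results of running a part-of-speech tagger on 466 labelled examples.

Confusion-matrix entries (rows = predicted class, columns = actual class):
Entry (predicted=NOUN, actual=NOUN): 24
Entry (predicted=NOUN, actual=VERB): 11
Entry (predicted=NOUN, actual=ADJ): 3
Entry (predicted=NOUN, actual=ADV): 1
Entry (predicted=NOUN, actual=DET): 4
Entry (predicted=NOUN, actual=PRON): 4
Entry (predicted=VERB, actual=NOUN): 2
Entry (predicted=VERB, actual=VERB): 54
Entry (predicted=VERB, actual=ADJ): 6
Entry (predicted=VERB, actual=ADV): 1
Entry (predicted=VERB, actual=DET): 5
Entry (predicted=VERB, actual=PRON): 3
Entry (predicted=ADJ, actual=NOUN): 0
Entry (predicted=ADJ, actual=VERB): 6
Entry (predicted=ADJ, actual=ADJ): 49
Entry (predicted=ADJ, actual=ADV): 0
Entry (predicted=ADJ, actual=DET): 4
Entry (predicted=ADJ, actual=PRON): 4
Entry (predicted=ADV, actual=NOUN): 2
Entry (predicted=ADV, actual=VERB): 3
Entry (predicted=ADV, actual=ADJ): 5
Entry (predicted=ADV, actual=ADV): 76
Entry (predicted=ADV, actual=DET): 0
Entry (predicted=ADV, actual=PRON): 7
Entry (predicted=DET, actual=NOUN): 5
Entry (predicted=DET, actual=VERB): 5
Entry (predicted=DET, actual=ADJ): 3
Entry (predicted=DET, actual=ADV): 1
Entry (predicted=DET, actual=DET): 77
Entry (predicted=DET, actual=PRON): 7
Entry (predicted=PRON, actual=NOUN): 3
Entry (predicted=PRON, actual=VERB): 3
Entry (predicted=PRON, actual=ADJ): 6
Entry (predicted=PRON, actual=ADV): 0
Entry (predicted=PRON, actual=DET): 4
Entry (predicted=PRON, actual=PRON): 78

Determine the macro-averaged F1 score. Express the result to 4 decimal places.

Per-class F1 score (2·TP/(2·TP+FP+FN)):
  NOUN: TP=24, FP=11+3+1+4+4=23, FN=2+0+2+5+3=12 → 48/83 = 0.57831
  VERB: TP=54, FP=2+6+1+5+3=17, FN=11+6+3+5+3=28 → 108/153 = 0.70588
  ADJ: TP=49, FP=0+6+0+4+4=14, FN=3+6+5+3+6=23 → 98/135 = 0.72593
  ADV: TP=76, FP=2+3+5+0+7=17, FN=1+1+0+1+0=3 → 152/172 = 0.88372
  DET: TP=77, FP=5+5+3+1+7=21, FN=4+5+4+0+4=17 → 154/192 = 0.80208
  PRON: TP=78, FP=3+3+6+0+4=16, FN=4+3+4+7+7=25 → 156/197 = 0.79188
Macro-F1 score = mean = (0.57831 + 0.70588 + 0.72593 + 0.88372 + 0.80208 + 0.79188) / 6 = 0.7480

0.7480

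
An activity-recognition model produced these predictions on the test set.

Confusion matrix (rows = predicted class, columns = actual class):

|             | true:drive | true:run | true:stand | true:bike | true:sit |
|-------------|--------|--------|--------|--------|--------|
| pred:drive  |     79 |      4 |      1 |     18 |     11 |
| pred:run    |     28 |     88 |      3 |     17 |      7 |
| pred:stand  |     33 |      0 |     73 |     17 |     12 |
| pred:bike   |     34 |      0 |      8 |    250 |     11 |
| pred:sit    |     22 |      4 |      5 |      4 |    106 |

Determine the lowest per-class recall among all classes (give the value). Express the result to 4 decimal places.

Per-class recall (TP/(TP+FN)):
  drive: TP=79, FN=28+33+34+22=117 → 79/196 = 0.40306
  run: TP=88, FN=4+0+0+4=8 → 88/96 = 0.91667
  stand: TP=73, FN=1+3+8+5=17 → 73/90 = 0.81111
  bike: TP=250, FN=18+17+17+4=56 → 250/306 = 0.81699
  sit: TP=106, FN=11+7+12+11=41 → 106/147 = 0.72109
Lowest is class 'drive' with recall = 0.4031.

0.4031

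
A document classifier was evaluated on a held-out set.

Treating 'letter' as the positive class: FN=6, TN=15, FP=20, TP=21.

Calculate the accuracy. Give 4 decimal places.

0.5806

Accuracy = (TP+TN)/N = (21+15)/62 = 0.5806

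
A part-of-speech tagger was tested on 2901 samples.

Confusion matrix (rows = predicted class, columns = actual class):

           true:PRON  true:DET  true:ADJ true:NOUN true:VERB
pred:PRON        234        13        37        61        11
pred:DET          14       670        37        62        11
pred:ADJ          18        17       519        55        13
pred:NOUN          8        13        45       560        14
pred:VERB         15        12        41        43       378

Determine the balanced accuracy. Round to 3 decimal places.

Balanced accuracy = mean of per-class recall.
  PRON: recall = 234/289 = 0.8097
  DET: recall = 670/725 = 0.9241
  ADJ: recall = 519/679 = 0.7644
  NOUN: recall = 560/781 = 0.7170
  VERB: recall = 378/427 = 0.8852
Mean = (0.8097 + 0.9241 + 0.7644 + 0.7170 + 0.8852) / 5 = 0.820

0.820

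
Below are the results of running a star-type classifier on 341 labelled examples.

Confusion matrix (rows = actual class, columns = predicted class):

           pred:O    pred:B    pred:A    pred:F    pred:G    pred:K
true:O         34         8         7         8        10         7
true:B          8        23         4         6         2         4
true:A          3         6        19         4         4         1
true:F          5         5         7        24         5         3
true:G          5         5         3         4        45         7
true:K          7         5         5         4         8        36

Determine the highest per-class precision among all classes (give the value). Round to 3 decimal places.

0.621

Per-class precision (TP/(TP+FP)):
  O: TP=34, FP=8+3+5+5+7=28 → 34/62 = 0.5484
  B: TP=23, FP=8+6+5+5+5=29 → 23/52 = 0.4423
  A: TP=19, FP=7+4+7+3+5=26 → 19/45 = 0.4222
  F: TP=24, FP=8+6+4+4+4=26 → 24/50 = 0.4800
  G: TP=45, FP=10+2+4+5+8=29 → 45/74 = 0.6081
  K: TP=36, FP=7+4+1+3+7=22 → 36/58 = 0.6207
Highest is class 'K' with precision = 0.621.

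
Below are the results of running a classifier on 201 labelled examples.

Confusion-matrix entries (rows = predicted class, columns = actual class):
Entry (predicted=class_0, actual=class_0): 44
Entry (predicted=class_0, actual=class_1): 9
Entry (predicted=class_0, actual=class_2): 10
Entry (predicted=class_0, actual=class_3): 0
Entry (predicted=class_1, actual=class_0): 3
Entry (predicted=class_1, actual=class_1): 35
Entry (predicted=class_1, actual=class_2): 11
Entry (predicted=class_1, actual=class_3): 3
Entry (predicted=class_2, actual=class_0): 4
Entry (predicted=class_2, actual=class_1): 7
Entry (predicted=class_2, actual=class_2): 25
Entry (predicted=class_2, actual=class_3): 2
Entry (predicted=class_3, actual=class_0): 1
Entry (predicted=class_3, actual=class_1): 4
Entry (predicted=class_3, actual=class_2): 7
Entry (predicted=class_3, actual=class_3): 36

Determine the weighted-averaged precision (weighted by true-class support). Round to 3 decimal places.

Per-class precision (TP/(TP+FP)):
  class_0: TP=44, FP=9+10+0=19 → 44/63 = 0.6984
  class_1: TP=35, FP=3+11+3=17 → 35/52 = 0.6731
  class_2: TP=25, FP=4+7+2=13 → 25/38 = 0.6579
  class_3: TP=36, FP=1+4+7=12 → 36/48 = 0.7500
Weighted-precision = Σ (supportᵢ/N)·precisionᵢ with N=201: (52/201)·0.6984 + (55/201)·0.6731 + (53/201)·0.6579 + (41/201)·0.7500 = 0.691

0.691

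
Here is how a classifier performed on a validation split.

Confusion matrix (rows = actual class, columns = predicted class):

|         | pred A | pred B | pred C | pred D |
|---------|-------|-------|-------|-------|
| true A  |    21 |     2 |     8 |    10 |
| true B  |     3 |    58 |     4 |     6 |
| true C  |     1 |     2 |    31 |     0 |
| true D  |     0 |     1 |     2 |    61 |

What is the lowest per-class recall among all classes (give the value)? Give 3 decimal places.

0.512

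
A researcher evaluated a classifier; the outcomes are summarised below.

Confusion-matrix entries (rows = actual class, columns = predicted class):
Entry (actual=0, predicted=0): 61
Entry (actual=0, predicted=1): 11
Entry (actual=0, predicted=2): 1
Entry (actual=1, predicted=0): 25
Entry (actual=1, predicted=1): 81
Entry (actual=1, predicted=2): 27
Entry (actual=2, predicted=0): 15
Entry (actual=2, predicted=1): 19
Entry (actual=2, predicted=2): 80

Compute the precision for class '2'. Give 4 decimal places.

One-vs-rest for '2': TP = diagonal; FP = other classes predicted '2'; FN = '2' predicted as other.
precision = TP/(TP+FP).
2: TP=80, FP=1+27=28 → 80/108 = 0.74074

0.7407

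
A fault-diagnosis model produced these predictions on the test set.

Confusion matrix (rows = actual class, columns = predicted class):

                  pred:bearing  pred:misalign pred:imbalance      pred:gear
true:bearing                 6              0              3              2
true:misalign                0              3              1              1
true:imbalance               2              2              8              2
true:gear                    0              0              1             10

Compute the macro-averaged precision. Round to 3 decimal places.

Per-class precision (TP/(TP+FP)):
  bearing: TP=6, FP=0+2+0=2 → 6/8 = 0.7500
  misalign: TP=3, FP=0+2+0=2 → 3/5 = 0.6000
  imbalance: TP=8, FP=3+1+1=5 → 8/13 = 0.6154
  gear: TP=10, FP=2+1+2=5 → 10/15 = 0.6667
Macro-precision = mean = (0.7500 + 0.6000 + 0.6154 + 0.6667) / 4 = 0.658

0.658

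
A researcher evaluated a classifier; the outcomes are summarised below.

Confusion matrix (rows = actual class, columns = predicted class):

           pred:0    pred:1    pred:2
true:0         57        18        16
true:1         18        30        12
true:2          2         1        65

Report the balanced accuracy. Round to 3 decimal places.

0.694

Balanced accuracy = mean of per-class recall.
  0: recall = 57/91 = 0.6264
  1: recall = 30/60 = 0.5000
  2: recall = 65/68 = 0.9559
Mean = (0.6264 + 0.5000 + 0.9559) / 3 = 0.694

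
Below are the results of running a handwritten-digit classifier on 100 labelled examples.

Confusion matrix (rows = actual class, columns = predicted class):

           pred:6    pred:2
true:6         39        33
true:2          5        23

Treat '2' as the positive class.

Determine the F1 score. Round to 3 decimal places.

0.548

Precision = TP/(TP+FP) = 23/56 = 0.4107
Recall = TP/(TP+FN) = 23/28 = 0.8214
F1 = 2·TP/(2·TP+FP+FN) = 46/84 = 0.548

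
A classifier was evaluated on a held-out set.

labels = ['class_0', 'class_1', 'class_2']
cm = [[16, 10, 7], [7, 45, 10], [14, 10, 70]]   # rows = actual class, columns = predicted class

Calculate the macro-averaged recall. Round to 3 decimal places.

0.652

Per-class recall (TP/(TP+FN)):
  class_0: TP=16, FN=10+7=17 → 16/33 = 0.4848
  class_1: TP=45, FN=7+10=17 → 45/62 = 0.7258
  class_2: TP=70, FN=14+10=24 → 70/94 = 0.7447
Macro-recall = mean = (0.4848 + 0.7258 + 0.7447) / 3 = 0.652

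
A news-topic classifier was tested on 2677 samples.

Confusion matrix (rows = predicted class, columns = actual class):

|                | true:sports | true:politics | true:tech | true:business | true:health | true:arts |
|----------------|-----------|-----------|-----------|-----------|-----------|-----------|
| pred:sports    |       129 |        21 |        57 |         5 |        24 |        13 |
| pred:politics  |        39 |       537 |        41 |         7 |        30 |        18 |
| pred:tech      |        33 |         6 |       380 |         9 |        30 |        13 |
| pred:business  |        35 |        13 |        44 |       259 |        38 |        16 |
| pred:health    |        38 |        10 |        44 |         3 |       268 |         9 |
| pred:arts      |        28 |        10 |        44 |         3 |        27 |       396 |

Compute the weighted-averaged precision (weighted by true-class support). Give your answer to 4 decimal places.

0.7364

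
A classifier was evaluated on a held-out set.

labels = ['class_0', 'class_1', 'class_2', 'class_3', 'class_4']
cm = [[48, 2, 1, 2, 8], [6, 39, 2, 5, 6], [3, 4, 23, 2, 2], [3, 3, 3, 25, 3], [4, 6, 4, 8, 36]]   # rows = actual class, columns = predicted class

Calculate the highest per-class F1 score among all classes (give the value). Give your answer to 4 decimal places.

0.7680

Per-class F1 score (2·TP/(2·TP+FP+FN)):
  class_0: TP=48, FP=6+3+3+4=16, FN=2+1+2+8=13 → 96/125 = 0.76800
  class_1: TP=39, FP=2+4+3+6=15, FN=6+2+5+6=19 → 78/112 = 0.69643
  class_2: TP=23, FP=1+2+3+4=10, FN=3+4+2+2=11 → 46/67 = 0.68657
  class_3: TP=25, FP=2+5+2+8=17, FN=3+3+3+3=12 → 50/79 = 0.63291
  class_4: TP=36, FP=8+6+2+3=19, FN=4+6+4+8=22 → 72/113 = 0.63717
Highest is class 'class_0' with F1 score = 0.7680.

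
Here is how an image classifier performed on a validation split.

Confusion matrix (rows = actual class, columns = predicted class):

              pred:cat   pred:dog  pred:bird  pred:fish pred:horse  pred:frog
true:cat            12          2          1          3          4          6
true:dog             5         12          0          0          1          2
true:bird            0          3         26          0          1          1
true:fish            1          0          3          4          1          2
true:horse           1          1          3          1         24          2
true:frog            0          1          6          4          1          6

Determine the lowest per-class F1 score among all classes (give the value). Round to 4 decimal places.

Per-class F1 score (2·TP/(2·TP+FP+FN)):
  cat: TP=12, FP=5+0+1+1+0=7, FN=2+1+3+4+6=16 → 24/47 = 0.51064
  dog: TP=12, FP=2+3+0+1+1=7, FN=5+0+0+1+2=8 → 24/39 = 0.61538
  bird: TP=26, FP=1+0+3+3+6=13, FN=0+3+0+1+1=5 → 52/70 = 0.74286
  fish: TP=4, FP=3+0+0+1+4=8, FN=1+0+3+1+2=7 → 8/23 = 0.34783
  horse: TP=24, FP=4+1+1+1+1=8, FN=1+1+3+1+2=8 → 48/64 = 0.75000
  frog: TP=6, FP=6+2+1+2+2=13, FN=0+1+6+4+1=12 → 12/37 = 0.32432
Lowest is class 'frog' with F1 score = 0.3243.

0.3243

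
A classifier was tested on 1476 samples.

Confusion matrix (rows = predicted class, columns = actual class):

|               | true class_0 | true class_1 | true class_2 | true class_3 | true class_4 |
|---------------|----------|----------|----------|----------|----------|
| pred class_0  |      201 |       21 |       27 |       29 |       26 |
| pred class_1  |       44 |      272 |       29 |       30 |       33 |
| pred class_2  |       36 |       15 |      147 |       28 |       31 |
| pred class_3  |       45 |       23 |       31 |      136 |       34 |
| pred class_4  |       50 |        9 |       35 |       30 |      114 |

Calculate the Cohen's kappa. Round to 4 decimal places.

0.4835

Observed agreement pₒ = trace/N = 870/1476 = 0.58943
Expected agreement pₑ = Σ (rowᵢ·colᵢ)/N² = (376·304 + 340·408 + 269·257 + 253·269 + 238·238)/1476² = 0.20511
κ = (pₒ − pₑ)/(1 − pₑ) = (0.58943 − 0.20511)/(1 − 0.20511) = 0.4835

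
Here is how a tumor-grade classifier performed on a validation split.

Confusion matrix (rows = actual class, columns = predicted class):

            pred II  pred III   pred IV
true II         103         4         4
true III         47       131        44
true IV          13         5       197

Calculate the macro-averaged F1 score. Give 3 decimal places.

0.777

Per-class F1 score (2·TP/(2·TP+FP+FN)):
  II: TP=103, FP=47+13=60, FN=4+4=8 → 206/274 = 0.7518
  III: TP=131, FP=4+5=9, FN=47+44=91 → 262/362 = 0.7238
  IV: TP=197, FP=4+44=48, FN=13+5=18 → 394/460 = 0.8565
Macro-F1 score = mean = (0.7518 + 0.7238 + 0.8565) / 3 = 0.777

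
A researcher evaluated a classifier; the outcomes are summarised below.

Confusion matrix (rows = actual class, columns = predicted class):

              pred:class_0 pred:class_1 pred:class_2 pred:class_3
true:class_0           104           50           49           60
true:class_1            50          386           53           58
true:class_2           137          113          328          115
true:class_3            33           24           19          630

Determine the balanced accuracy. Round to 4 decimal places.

Balanced accuracy = mean of per-class recall.
  class_0: recall = 104/263 = 0.39544
  class_1: recall = 386/547 = 0.70567
  class_2: recall = 328/693 = 0.47330
  class_3: recall = 630/706 = 0.89235
Mean = (0.39544 + 0.70567 + 0.47330 + 0.89235) / 4 = 0.6167

0.6167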